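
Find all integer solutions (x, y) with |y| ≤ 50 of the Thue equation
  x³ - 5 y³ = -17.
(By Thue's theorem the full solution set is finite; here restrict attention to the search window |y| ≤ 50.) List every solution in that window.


The equation is x³ - 5y³ = -17. For fixed y, x³ = 5·y³ − 17, so a solution requires the RHS to be a perfect cube.
Strategy: iterate y from -50 to 50, compute RHS = 5·y³ − 17, and check whether it is a (positive or negative) perfect cube.
Check small values of y:
  y = 0: RHS = -17 is not a perfect cube.
  y = 1: RHS = -12 is not a perfect cube.
  y = -1: RHS = -22 is not a perfect cube.
  y = 2: RHS = 23 is not a perfect cube.
  y = -2: RHS = -57 is not a perfect cube.
  y = 3: RHS = 118 is not a perfect cube.
  y = -3: RHS = -152 is not a perfect cube.
Continuing the search up to |y| = 50 finds no solutions either.
No (x, y) in the scanned range satisfies the equation.

No integer solutions with |y| ≤ 50.


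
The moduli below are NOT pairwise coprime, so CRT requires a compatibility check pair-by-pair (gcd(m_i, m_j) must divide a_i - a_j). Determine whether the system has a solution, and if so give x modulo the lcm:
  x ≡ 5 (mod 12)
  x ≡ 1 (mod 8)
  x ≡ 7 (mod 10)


Moduli 12, 8, 10 are not pairwise coprime, so CRT works modulo lcm(m_i) when all pairwise compatibility conditions hold.
Pairwise compatibility: gcd(m_i, m_j) must divide a_i - a_j for every pair.
Merge one congruence at a time:
  Start: x ≡ 5 (mod 12).
  Combine with x ≡ 1 (mod 8): gcd(12, 8) = 4; 1 - 5 = -4, which IS divisible by 4, so compatible.
    Write x = 5 + 12·t and substitute into x ≡ 1 (mod 8): 12·t ≡ 1 − 5 = -4 (mod 8).
    Divide the congruence (and modulus) by g = 4: 3·t ≡ -1 (mod 2).
    Reduce coefficients mod 2: 1·t ≡ 1 (mod 2).
    So t ≡ 1 (mod 2).
    Then x = 5 + 12·1 = 17, valid modulo lcm(12, 8) = 24: x ≡ 17 (mod 24).
  Combine with x ≡ 7 (mod 10): gcd(24, 10) = 2; 7 - 17 = -10, which IS divisible by 2, so compatible.
    Write x = 17 + 24·t and substitute into x ≡ 7 (mod 10): 24·t ≡ 7 − 17 = -10 (mod 10).
    Divide the congruence (and modulus) by g = 2: 12·t ≡ -5 (mod 5).
    Reduce coefficients mod 5: 2·t ≡ 0 (mod 5).
    The inverse of 2 mod 5 is 3 (since 2·3 = 6 = 1·5 + 1), so t ≡ 3·0 = 0 ≡ 0 (mod 5).
    Then x = 17 + 24·0 = 17, valid modulo lcm(24, 10) = 120: x ≡ 17 (mod 120).
Verify: 17 mod 12 = 5, 17 mod 8 = 1, 17 mod 10 = 7.

x ≡ 17 (mod 120).


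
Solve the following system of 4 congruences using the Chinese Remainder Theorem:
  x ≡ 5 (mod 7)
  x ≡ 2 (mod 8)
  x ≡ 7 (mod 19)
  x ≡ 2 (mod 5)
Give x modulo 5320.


Product of moduli M = 7 · 8 · 19 · 5 = 5320.
Merge one congruence at a time:
  Start: x ≡ 5 (mod 7).
  Combine with x ≡ 2 (mod 8); new modulus lcm = 56.
    Write x = 5 + 7·t and substitute into x ≡ 2 (mod 8): 7·t ≡ 2 − 5 = -3 (mod 8).
    Reduce coefficients mod 8: 7·t ≡ 5 (mod 8).
    The inverse of 7 mod 8 is 7 (since 7·7 = 49 = 6·8 + 1), so t ≡ 7·5 = 35 ≡ 3 (mod 8).
    Then x = 5 + 7·3 = 26, valid modulo lcm(7, 8) = 56: x ≡ 26 (mod 56).
  Combine with x ≡ 7 (mod 19); new modulus lcm = 1064.
    Write x = 26 + 56·t and substitute into x ≡ 7 (mod 19): 56·t ≡ 7 − 26 = -19 (mod 19).
    Reduce coefficients mod 19: 18·t ≡ 0 (mod 19).
    The inverse of 18 mod 19 is 18 (since 18·18 = 324 = 17·19 + 1), so t ≡ 18·0 = 0 ≡ 0 (mod 19).
    Then x = 26 + 56·0 = 26, valid modulo lcm(56, 19) = 1064: x ≡ 26 (mod 1064).
  Combine with x ≡ 2 (mod 5); new modulus lcm = 5320.
    Write x = 26 + 1064·t and substitute into x ≡ 2 (mod 5): 1064·t ≡ 2 − 26 = -24 (mod 5).
    Reduce coefficients mod 5: 4·t ≡ 1 (mod 5).
    The inverse of 4 mod 5 is 4 (since 4·4 = 16 = 3·5 + 1), so t ≡ 4·1 = 4 ≡ 4 (mod 5).
    Then x = 26 + 1064·4 = 4282, valid modulo lcm(1064, 5) = 5320: x ≡ 4282 (mod 5320).
Verify against each original: 4282 mod 7 = 5, 4282 mod 8 = 2, 4282 mod 19 = 7, 4282 mod 5 = 2.

x ≡ 4282 (mod 5320).


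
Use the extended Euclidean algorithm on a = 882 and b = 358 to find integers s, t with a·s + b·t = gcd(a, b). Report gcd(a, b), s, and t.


Euclidean algorithm on (882, 358) — divide until remainder is 0:
  882 = 2 · 358 + 166
  358 = 2 · 166 + 26
  166 = 6 · 26 + 10
  26 = 2 · 10 + 6
  10 = 1 · 6 + 4
  6 = 1 · 4 + 2
  4 = 2 · 2 + 0
gcd(882, 358) = 2.
Track Bezout coefficients alongside the remainders: start with r₀ = 882 = a·1 + b·0 (s = 1, t = 0) and r₁ = 358 = a·0 + b·1 (s = 0, t = 1); each new remainder r_{k+1} = r_{k-1} − q_k·r_k inherits s_{k+1} = s_{k-1} − q_k·s_k, t_{k+1} = t_{k-1} − q_k·t_k, so r_k = a·s_k + b·t_k at every step:
  q = 2: r = 166, s = 1 − 2·0 = 1, t = 0 − 2·1 = -2  (check: 882·1 + 358·(-2) = 166)
  q = 2: r = 26, s = 0 − 2·1 = -2, t = 1 − 2·(-2) = 5  (check: 882·(-2) + 358·5 = 26)
  q = 6: r = 10, s = 1 − 6·(-2) = 13, t = -2 − 6·5 = -32  (check: 882·13 + 358·(-32) = 10)
  q = 2: r = 6, s = -2 − 2·13 = -28, t = 5 − 2·(-32) = 69  (check: 882·(-28) + 358·69 = 6)
  q = 1: r = 4, s = 13 − 1·(-28) = 41, t = -32 − 1·69 = -101  (check: 882·41 + 358·(-101) = 4)
  q = 1: r = 2, s = -28 − 1·41 = -69, t = 69 − 1·(-101) = 170  (check: 882·(-69) + 358·170 = 2)
The row with r = 2 (the gcd) gives the Bezout coefficients s = -69, t = 170.
Result: 882 · (-69) + 358 · (170) = 2.

gcd(882, 358) = 2; s = -69, t = 170 (check: 882·(-69) + 358·170 = 2).


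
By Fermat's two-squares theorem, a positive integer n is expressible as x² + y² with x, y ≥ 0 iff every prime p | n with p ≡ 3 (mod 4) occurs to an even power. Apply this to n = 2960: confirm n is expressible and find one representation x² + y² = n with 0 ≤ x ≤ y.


Step 1: Factor n = 2960 = 2^4 · 5 · 37.
Step 2: Check the mod-4 condition on each prime factor: 2 = 2 (special); 5 ≡ 1 (mod 4), exponent 1; 37 ≡ 1 (mod 4), exponent 1.
All primes ≡ 3 (mod 4) appear to even exponent (or don't appear), so by the two-squares theorem n IS expressible as a sum of two squares.
Step 3: Build a representation. Group n = k² · m with k = 4 and m = 5 · 37 = 185 (a product of primes ≡ 1 (mod 4)); a representation of m scales to one of n via (k·x)² + (k·y)² = k²(x² + y²). Each prime p ≡ 1 (mod 4) is itself a sum of two squares; find a² by testing p − a² for a perfect square:
  5: 5 − 1² = 4 = 2² ⇒ 5 = 1² + 2².
  37: 37 − 1² = 36 = 6² ⇒ 37 = 1² + 6².
  Combine using the Brahmagupta–Fibonacci identity (a² + b²)(c² + d²) = (ac − bd)² + (ad + bc)² = (ac + bd)² + (ad − bc)²:
  5 · 37 = 185: from (1² + 2²)(1² + 6²), take (1·1 − 2·6, 1·6 + 2·1) = (1 − 12, 6 + 2) = (-11, 8); dropping signs (only squares matter) gives (11, 8); check 11² + 8² = 121 + 64 = 185 ✓.
  Scale by k = 4: (4·11, 4·8) = (44, 32).
Step 4: Order so x ≤ y and verify: 32² + 44² = 1024 + 1936 = 2960 = n. ✓

n = 2960 = 32² + 44² (one valid representation with x ≤ y).


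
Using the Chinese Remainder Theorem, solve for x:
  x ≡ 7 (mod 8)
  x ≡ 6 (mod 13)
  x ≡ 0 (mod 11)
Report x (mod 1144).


Moduli 8, 13, 11 are pairwise coprime; by CRT there is a unique solution modulo M = 8 · 13 · 11 = 1144.
Solve pairwise, accumulating the modulus:
  Start with x ≡ 7 (mod 8).
  Combine with x ≡ 6 (mod 13): since gcd(8, 13) = 1, we get a unique residue mod 104.
    Write x = 7 + 8·t and substitute into x ≡ 6 (mod 13): 8·t ≡ 6 − 7 = -1 (mod 13).
    Reduce coefficients mod 13: 8·t ≡ 12 (mod 13).
    The inverse of 8 mod 13 is 5 (since 8·5 = 40 = 3·13 + 1), so t ≡ 5·12 = 60 ≡ 8 (mod 13).
    Then x = 7 + 8·8 = 71, valid modulo lcm(8, 13) = 104: x ≡ 71 (mod 104).
  Combine with x ≡ 0 (mod 11): since gcd(104, 11) = 1, we get a unique residue mod 1144.
    Write x = 71 + 104·t and substitute into x ≡ 0 (mod 11): 104·t ≡ 0 − 71 = -71 (mod 11).
    Reduce coefficients mod 11: 5·t ≡ 6 (mod 11).
    The inverse of 5 mod 11 is 9 (since 5·9 = 45 = 4·11 + 1), so t ≡ 9·6 = 54 ≡ 10 (mod 11).
    Then x = 71 + 104·10 = 1111, valid modulo lcm(104, 11) = 1144: x ≡ 1111 (mod 1144).
Verify: 1111 mod 8 = 7 ✓, 1111 mod 13 = 6 ✓, 1111 mod 11 = 0 ✓.

x ≡ 1111 (mod 1144).


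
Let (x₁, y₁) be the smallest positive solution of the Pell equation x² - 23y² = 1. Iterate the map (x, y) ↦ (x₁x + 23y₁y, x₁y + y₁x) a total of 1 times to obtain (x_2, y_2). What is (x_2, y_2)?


Step 1: Find the fundamental solution (x₁, y₁) of x² - 23y² = 1.
  Expand √23 as a continued fraction. a₀ = ⌊√23⌋ = 4; iterate m_{k+1} = d_k·a_k − m_k, d_{k+1} = (23 − m_{k+1}²)/d_k, a_{k+1} = ⌊(a₀ + m_{k+1})/d_{k+1}⌋ (starting m₀ = 0, d₀ = 1), with convergents p_k = a_k·p_{k-1} + p_{k-2}, q_k = a_k·q_{k-1} + q_{k-2} (p₋₁ = 1, q₋₁ = 0):
  k = 0: a₀ = 4; p₀/q₀ = 4/1; p₀² − 23·q₀² = 16 − 23 = -7.
  k = 1: m = 4, d = 7, a = ⌊(4 + 4)/7⌋ = 1; p/q = (1·4 + 1)/(1·1 + 0) = 5/1; p² − 23·q² = 25 − 23 = 2.
  k = 2: m = 3, d = 2, a = ⌊(4 + 3)/2⌋ = 3; p/q = (3·5 + 4)/(3·1 + 1) = 19/4; p² − 23·q² = 361 − 368 = -7.
  k = 3: m = 3, d = 7, a = ⌊(4 + 3)/7⌋ = 1; p/q = (1·19 + 5)/(1·4 + 1) = 24/5; p² − 23·q² = 576 − 575 = 1.
  The first convergent with p² − 23·q² = 1 gives the fundamental solution (x₁, y₁) = (24, 5).
Step 2: Apply the recurrence (x_{n+1}, y_{n+1}) = (x₁x_n + 23y₁y_n, x₁y_n + y₁x_n) repeatedly.
  From (x_1, y_1) = (24, 5): x_2 = 24·24 + 23·5·5 = 1151; y_2 = 24·5 + 5·24 = 240.
Step 3: Verify x_2² - 23·y_2² = 1324801 - 1324800 = 1 (should be 1). ✓

(x_1, y_1) = (24, 5); (x_2, y_2) = (1151, 240).


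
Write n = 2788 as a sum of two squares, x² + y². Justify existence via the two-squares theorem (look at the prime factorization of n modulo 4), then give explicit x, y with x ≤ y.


Step 1: Factor n = 2788 = 2^2 · 17 · 41.
Step 2: Check the mod-4 condition on each prime factor: 2 = 2 (special); 17 ≡ 1 (mod 4), exponent 1; 41 ≡ 1 (mod 4), exponent 1.
All primes ≡ 3 (mod 4) appear to even exponent (or don't appear), so by the two-squares theorem n IS expressible as a sum of two squares.
Step 3: Build a representation. Group n = k² · m with k = 2 and m = 17 · 41 = 697 (a product of primes ≡ 1 (mod 4)); a representation of m scales to one of n via (k·x)² + (k·y)² = k²(x² + y²). Each prime p ≡ 1 (mod 4) is itself a sum of two squares; find a² by testing p − a² for a perfect square:
  17: 17 − 1² = 16 = 4² ⇒ 17 = 1² + 4².
  41: 41 − 1² = 40, 41 − 2² = 37, 41 − 3² = 32, 41 − 4² = 25 = 5² ⇒ 41 = 4² + 5².
  Combine using the Brahmagupta–Fibonacci identity (a² + b²)(c² + d²) = (ac − bd)² + (ad + bc)² = (ac + bd)² + (ad − bc)²:
  17 · 41 = 697: from (1² + 4²)(4² + 5²), take (1·4 − 4·5, 1·5 + 4·4) = (4 − 20, 5 + 16) = (-16, 21); dropping signs (only squares matter) gives (16, 21); check 16² + 21² = 256 + 441 = 697 ✓.
  Scale by k = 2: (2·16, 2·21) = (32, 42).
Step 4: Order so x ≤ y and verify: 32² + 42² = 1024 + 1764 = 2788 = n. ✓

n = 2788 = 32² + 42² (one valid representation with x ≤ y).


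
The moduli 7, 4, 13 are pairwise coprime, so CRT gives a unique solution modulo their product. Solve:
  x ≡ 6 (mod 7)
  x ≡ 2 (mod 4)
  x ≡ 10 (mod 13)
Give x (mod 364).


Moduli 7, 4, 13 are pairwise coprime; by CRT there is a unique solution modulo M = 7 · 4 · 13 = 364.
Solve pairwise, accumulating the modulus:
  Start with x ≡ 6 (mod 7).
  Combine with x ≡ 2 (mod 4): since gcd(7, 4) = 1, we get a unique residue mod 28.
    Write x = 6 + 7·t and substitute into x ≡ 2 (mod 4): 7·t ≡ 2 − 6 = -4 (mod 4).
    Reduce coefficients mod 4: 3·t ≡ 0 (mod 4).
    The inverse of 3 mod 4 is 3 (since 3·3 = 9 = 2·4 + 1), so t ≡ 3·0 = 0 ≡ 0 (mod 4).
    Then x = 6 + 7·0 = 6, valid modulo lcm(7, 4) = 28: x ≡ 6 (mod 28).
  Combine with x ≡ 10 (mod 13): since gcd(28, 13) = 1, we get a unique residue mod 364.
    Write x = 6 + 28·t and substitute into x ≡ 10 (mod 13): 28·t ≡ 10 − 6 = 4 (mod 13).
    Reduce coefficients mod 13: 2·t ≡ 4 (mod 13).
    The inverse of 2 mod 13 is 7 (since 2·7 = 14 = 1·13 + 1), so t ≡ 7·4 = 28 ≡ 2 (mod 13).
    Then x = 6 + 28·2 = 62, valid modulo lcm(28, 13) = 364: x ≡ 62 (mod 364).
Verify: 62 mod 7 = 6 ✓, 62 mod 4 = 2 ✓, 62 mod 13 = 10 ✓.

x ≡ 62 (mod 364).


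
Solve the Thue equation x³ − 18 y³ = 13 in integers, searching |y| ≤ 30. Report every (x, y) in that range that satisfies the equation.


The equation is x³ - 18y³ = 13. For fixed y, x³ = 18·y³ + 13, so a solution requires the RHS to be a perfect cube.
Strategy: iterate y from -30 to 30, compute RHS = 18·y³ + 13, and check whether it is a (positive or negative) perfect cube.
Check small values of y:
  y = 0: RHS = 13 is not a perfect cube.
  y = 1: RHS = 31 is not a perfect cube.
  y = -1: RHS = -5 is not a perfect cube.
  y = 2: RHS = 157 is not a perfect cube.
  y = -2: RHS = -131 is not a perfect cube.
  y = 3: RHS = 499 is not a perfect cube.
  y = -3: RHS = -473 is not a perfect cube.
Continuing the search up to |y| = 30 finds no solutions either.
No (x, y) in the scanned range satisfies the equation.

No integer solutions with |y| ≤ 30.


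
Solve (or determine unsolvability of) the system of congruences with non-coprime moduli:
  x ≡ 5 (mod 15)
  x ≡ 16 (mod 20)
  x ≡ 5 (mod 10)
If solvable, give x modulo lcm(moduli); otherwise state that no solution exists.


Moduli 15, 20, 10 are not pairwise coprime, so CRT works modulo lcm(m_i) when all pairwise compatibility conditions hold.
Pairwise compatibility: gcd(m_i, m_j) must divide a_i - a_j for every pair.
Merge one congruence at a time:
  Start: x ≡ 5 (mod 15).
  Combine with x ≡ 16 (mod 20): gcd(15, 20) = 5, and 16 - 5 = 11 is NOT divisible by 5.
    ⇒ system is inconsistent (no integer solution).

No solution (the system is inconsistent).


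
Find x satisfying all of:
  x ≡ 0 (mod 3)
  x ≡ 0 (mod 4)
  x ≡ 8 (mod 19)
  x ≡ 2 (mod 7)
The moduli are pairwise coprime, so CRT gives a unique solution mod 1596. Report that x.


Product of moduli M = 3 · 4 · 19 · 7 = 1596.
Merge one congruence at a time:
  Start: x ≡ 0 (mod 3).
  Combine with x ≡ 0 (mod 4); new modulus lcm = 12.
    Write x = 0 + 3·t and substitute into x ≡ 0 (mod 4): 3·t ≡ 0 − 0 = 0 (mod 4).
    The inverse of 3 mod 4 is 3 (since 3·3 = 9 = 2·4 + 1), so t ≡ 3·0 = 0 ≡ 0 (mod 4).
    Then x = 0 + 3·0 = 0, valid modulo lcm(3, 4) = 12: x ≡ 0 (mod 12).
  Combine with x ≡ 8 (mod 19); new modulus lcm = 228.
    Write x = 0 + 12·t and substitute into x ≡ 8 (mod 19): 12·t ≡ 8 − 0 = 8 (mod 19).
    The inverse of 12 mod 19 is 8 (since 12·8 = 96 = 5·19 + 1), so t ≡ 8·8 = 64 ≡ 7 (mod 19).
    Then x = 0 + 12·7 = 84, valid modulo lcm(12, 19) = 228: x ≡ 84 (mod 228).
  Combine with x ≡ 2 (mod 7); new modulus lcm = 1596.
    Write x = 84 + 228·t and substitute into x ≡ 2 (mod 7): 228·t ≡ 2 − 84 = -82 (mod 7).
    Reduce coefficients mod 7: 4·t ≡ 2 (mod 7).
    The inverse of 4 mod 7 is 2 (since 4·2 = 8 = 1·7 + 1), so t ≡ 2·2 = 4 ≡ 4 (mod 7).
    Then x = 84 + 228·4 = 996, valid modulo lcm(228, 7) = 1596: x ≡ 996 (mod 1596).
Verify against each original: 996 mod 3 = 0, 996 mod 4 = 0, 996 mod 19 = 8, 996 mod 7 = 2.

x ≡ 996 (mod 1596).


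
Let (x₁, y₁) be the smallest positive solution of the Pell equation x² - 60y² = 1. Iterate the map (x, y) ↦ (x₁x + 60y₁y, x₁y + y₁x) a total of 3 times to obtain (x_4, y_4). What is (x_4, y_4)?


Step 1: Find the fundamental solution (x₁, y₁) of x² - 60y² = 1.
  Expand √60 as a continued fraction. a₀ = ⌊√60⌋ = 7; iterate m_{k+1} = d_k·a_k − m_k, d_{k+1} = (60 − m_{k+1}²)/d_k, a_{k+1} = ⌊(a₀ + m_{k+1})/d_{k+1}⌋ (starting m₀ = 0, d₀ = 1), with convergents p_k = a_k·p_{k-1} + p_{k-2}, q_k = a_k·q_{k-1} + q_{k-2} (p₋₁ = 1, q₋₁ = 0):
  k = 0: a₀ = 7; p₀/q₀ = 7/1; p₀² − 60·q₀² = 49 − 60 = -11.
  k = 1: m = 7, d = 11, a = ⌊(7 + 7)/11⌋ = 1; p/q = (1·7 + 1)/(1·1 + 0) = 8/1; p² − 60·q² = 64 − 60 = 4.
  k = 2: m = 4, d = 4, a = ⌊(7 + 4)/4⌋ = 2; p/q = (2·8 + 7)/(2·1 + 1) = 23/3; p² − 60·q² = 529 − 540 = -11.
  k = 3: m = 4, d = 11, a = ⌊(7 + 4)/11⌋ = 1; p/q = (1·23 + 8)/(1·3 + 1) = 31/4; p² − 60·q² = 961 − 960 = 1.
  The first convergent with p² − 60·q² = 1 gives the fundamental solution (x₁, y₁) = (31, 4).
Step 2: Apply the recurrence (x_{n+1}, y_{n+1}) = (x₁x_n + 60y₁y_n, x₁y_n + y₁x_n) repeatedly.
  From (x_1, y_1) = (31, 4): x_2 = 31·31 + 60·4·4 = 1921; y_2 = 31·4 + 4·31 = 248.
  From (x_2, y_2) = (1921, 248): x_3 = 31·1921 + 60·4·248 = 119071; y_3 = 31·248 + 4·1921 = 15372.
  From (x_3, y_3) = (119071, 15372): x_4 = 31·119071 + 60·4·15372 = 7380481; y_4 = 31·15372 + 4·119071 = 952816.
Step 3: Verify x_4² - 60·y_4² = 54471499791361 - 54471499791360 = 1 (should be 1). ✓

(x_1, y_1) = (31, 4); (x_4, y_4) = (7380481, 952816).


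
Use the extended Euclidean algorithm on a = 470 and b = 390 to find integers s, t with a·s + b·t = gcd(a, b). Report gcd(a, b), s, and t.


Euclidean algorithm on (470, 390) — divide until remainder is 0:
  470 = 1 · 390 + 80
  390 = 4 · 80 + 70
  80 = 1 · 70 + 10
  70 = 7 · 10 + 0
gcd(470, 390) = 10.
Track Bezout coefficients alongside the remainders: start with r₀ = 470 = a·1 + b·0 (s = 1, t = 0) and r₁ = 390 = a·0 + b·1 (s = 0, t = 1); each new remainder r_{k+1} = r_{k-1} − q_k·r_k inherits s_{k+1} = s_{k-1} − q_k·s_k, t_{k+1} = t_{k-1} − q_k·t_k, so r_k = a·s_k + b·t_k at every step:
  q = 1: r = 80, s = 1 − 1·0 = 1, t = 0 − 1·1 = -1  (check: 470·1 + 390·(-1) = 80)
  q = 4: r = 70, s = 0 − 4·1 = -4, t = 1 − 4·(-1) = 5  (check: 470·(-4) + 390·5 = 70)
  q = 1: r = 10, s = 1 − 1·(-4) = 5, t = -1 − 1·5 = -6  (check: 470·5 + 390·(-6) = 10)
The row with r = 10 (the gcd) gives the Bezout coefficients s = 5, t = -6.
Result: 470 · (5) + 390 · (-6) = 10.

gcd(470, 390) = 10; s = 5, t = -6 (check: 470·5 + 390·(-6) = 10).


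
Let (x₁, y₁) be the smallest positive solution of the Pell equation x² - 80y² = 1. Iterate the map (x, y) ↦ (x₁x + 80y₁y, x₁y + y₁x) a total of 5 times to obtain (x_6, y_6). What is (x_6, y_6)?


Step 1: Find the fundamental solution (x₁, y₁) of x² - 80y² = 1.
  Expand √80 as a continued fraction. a₀ = ⌊√80⌋ = 8; iterate m_{k+1} = d_k·a_k − m_k, d_{k+1} = (80 − m_{k+1}²)/d_k, a_{k+1} = ⌊(a₀ + m_{k+1})/d_{k+1}⌋ (starting m₀ = 0, d₀ = 1), with convergents p_k = a_k·p_{k-1} + p_{k-2}, q_k = a_k·q_{k-1} + q_{k-2} (p₋₁ = 1, q₋₁ = 0):
  k = 0: a₀ = 8; p₀/q₀ = 8/1; p₀² − 80·q₀² = 64 − 80 = -16.
  k = 1: m = 8, d = 16, a = ⌊(8 + 8)/16⌋ = 1; p/q = (1·8 + 1)/(1·1 + 0) = 9/1; p² − 80·q² = 81 − 80 = 1.
  The first convergent with p² − 80·q² = 1 gives the fundamental solution (x₁, y₁) = (9, 1).
Step 2: Apply the recurrence (x_{n+1}, y_{n+1}) = (x₁x_n + 80y₁y_n, x₁y_n + y₁x_n) repeatedly.
  From (x_1, y_1) = (9, 1): x_2 = 9·9 + 80·1·1 = 161; y_2 = 9·1 + 1·9 = 18.
  From (x_2, y_2) = (161, 18): x_3 = 9·161 + 80·1·18 = 2889; y_3 = 9·18 + 1·161 = 323.
  From (x_3, y_3) = (2889, 323): x_4 = 9·2889 + 80·1·323 = 51841; y_4 = 9·323 + 1·2889 = 5796.
  From (x_4, y_4) = (51841, 5796): x_5 = 9·51841 + 80·1·5796 = 930249; y_5 = 9·5796 + 1·51841 = 104005.
  From (x_5, y_5) = (930249, 104005): x_6 = 9·930249 + 80·1·104005 = 16692641; y_6 = 9·104005 + 1·930249 = 1866294.
Step 3: Verify x_6² - 80·y_6² = 278644263554881 - 278644263554880 = 1 (should be 1). ✓

(x_1, y_1) = (9, 1); (x_6, y_6) = (16692641, 1866294).


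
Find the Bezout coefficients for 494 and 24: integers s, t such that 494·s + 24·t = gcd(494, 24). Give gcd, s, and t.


Euclidean algorithm on (494, 24) — divide until remainder is 0:
  494 = 20 · 24 + 14
  24 = 1 · 14 + 10
  14 = 1 · 10 + 4
  10 = 2 · 4 + 2
  4 = 2 · 2 + 0
gcd(494, 24) = 2.
Track Bezout coefficients alongside the remainders: start with r₀ = 494 = a·1 + b·0 (s = 1, t = 0) and r₁ = 24 = a·0 + b·1 (s = 0, t = 1); each new remainder r_{k+1} = r_{k-1} − q_k·r_k inherits s_{k+1} = s_{k-1} − q_k·s_k, t_{k+1} = t_{k-1} − q_k·t_k, so r_k = a·s_k + b·t_k at every step:
  q = 20: r = 14, s = 1 − 20·0 = 1, t = 0 − 20·1 = -20  (check: 494·1 + 24·(-20) = 14)
  q = 1: r = 10, s = 0 − 1·1 = -1, t = 1 − 1·(-20) = 21  (check: 494·(-1) + 24·21 = 10)
  q = 1: r = 4, s = 1 − 1·(-1) = 2, t = -20 − 1·21 = -41  (check: 494·2 + 24·(-41) = 4)
  q = 2: r = 2, s = -1 − 2·2 = -5, t = 21 − 2·(-41) = 103  (check: 494·(-5) + 24·103 = 2)
The row with r = 2 (the gcd) gives the Bezout coefficients s = -5, t = 103.
Result: 494 · (-5) + 24 · (103) = 2.

gcd(494, 24) = 2; s = -5, t = 103 (check: 494·(-5) + 24·103 = 2).


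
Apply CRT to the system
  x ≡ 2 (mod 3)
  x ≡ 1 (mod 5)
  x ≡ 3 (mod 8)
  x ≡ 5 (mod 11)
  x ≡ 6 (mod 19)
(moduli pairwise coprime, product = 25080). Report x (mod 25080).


Product of moduli M = 3 · 5 · 8 · 11 · 19 = 25080.
Merge one congruence at a time:
  Start: x ≡ 2 (mod 3).
  Combine with x ≡ 1 (mod 5); new modulus lcm = 15.
    Write x = 2 + 3·t and substitute into x ≡ 1 (mod 5): 3·t ≡ 1 − 2 = -1 (mod 5).
    Reduce coefficients mod 5: 3·t ≡ 4 (mod 5).
    The inverse of 3 mod 5 is 2 (since 3·2 = 6 = 1·5 + 1), so t ≡ 2·4 = 8 ≡ 3 (mod 5).
    Then x = 2 + 3·3 = 11, valid modulo lcm(3, 5) = 15: x ≡ 11 (mod 15).
  Combine with x ≡ 3 (mod 8); new modulus lcm = 120.
    Write x = 11 + 15·t and substitute into x ≡ 3 (mod 8): 15·t ≡ 3 − 11 = -8 (mod 8).
    Reduce coefficients mod 8: 7·t ≡ 0 (mod 8).
    The inverse of 7 mod 8 is 7 (since 7·7 = 49 = 6·8 + 1), so t ≡ 7·0 = 0 ≡ 0 (mod 8).
    Then x = 11 + 15·0 = 11, valid modulo lcm(15, 8) = 120: x ≡ 11 (mod 120).
  Combine with x ≡ 5 (mod 11); new modulus lcm = 1320.
    Write x = 11 + 120·t and substitute into x ≡ 5 (mod 11): 120·t ≡ 5 − 11 = -6 (mod 11).
    Reduce coefficients mod 11: 10·t ≡ 5 (mod 11).
    The inverse of 10 mod 11 is 10 (since 10·10 = 100 = 9·11 + 1), so t ≡ 10·5 = 50 ≡ 6 (mod 11).
    Then x = 11 + 120·6 = 731, valid modulo lcm(120, 11) = 1320: x ≡ 731 (mod 1320).
  Combine with x ≡ 6 (mod 19); new modulus lcm = 25080.
    Write x = 731 + 1320·t and substitute into x ≡ 6 (mod 19): 1320·t ≡ 6 − 731 = -725 (mod 19).
    Reduce coefficients mod 19: 9·t ≡ 16 (mod 19).
    The inverse of 9 mod 19 is 17 (since 9·17 = 153 = 8·19 + 1), so t ≡ 17·16 = 272 ≡ 6 (mod 19).
    Then x = 731 + 1320·6 = 8651, valid modulo lcm(1320, 19) = 25080: x ≡ 8651 (mod 25080).
Verify against each original: 8651 mod 3 = 2, 8651 mod 5 = 1, 8651 mod 8 = 3, 8651 mod 11 = 5, 8651 mod 19 = 6.

x ≡ 8651 (mod 25080).


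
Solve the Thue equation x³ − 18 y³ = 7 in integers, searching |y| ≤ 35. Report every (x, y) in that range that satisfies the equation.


The equation is x³ - 18y³ = 7. For fixed y, x³ = 18·y³ + 7, so a solution requires the RHS to be a perfect cube.
Strategy: iterate y from -35 to 35, compute RHS = 18·y³ + 7, and check whether it is a (positive or negative) perfect cube.
Check small values of y:
  y = 0: RHS = 7 is not a perfect cube.
  y = 1: RHS = 25 is not a perfect cube.
  y = -1: RHS = -11 is not a perfect cube.
  y = 2: RHS = 151 is not a perfect cube.
  y = -2: RHS = -137 is not a perfect cube.
  y = 3: RHS = 493 is not a perfect cube.
  y = -3: RHS = -479 is not a perfect cube.
Continuing the search up to |y| = 35 finds no solutions either.
No (x, y) in the scanned range satisfies the equation.

No integer solutions with |y| ≤ 35.


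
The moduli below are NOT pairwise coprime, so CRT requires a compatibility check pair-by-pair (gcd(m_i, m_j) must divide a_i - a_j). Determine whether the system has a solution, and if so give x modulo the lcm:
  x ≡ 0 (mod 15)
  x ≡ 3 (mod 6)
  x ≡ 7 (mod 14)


Moduli 15, 6, 14 are not pairwise coprime, so CRT works modulo lcm(m_i) when all pairwise compatibility conditions hold.
Pairwise compatibility: gcd(m_i, m_j) must divide a_i - a_j for every pair.
Merge one congruence at a time:
  Start: x ≡ 0 (mod 15).
  Combine with x ≡ 3 (mod 6): gcd(15, 6) = 3; 3 - 0 = 3, which IS divisible by 3, so compatible.
    Write x = 0 + 15·t and substitute into x ≡ 3 (mod 6): 15·t ≡ 3 − 0 = 3 (mod 6).
    Divide the congruence (and modulus) by g = 3: 5·t ≡ 1 (mod 2).
    Reduce coefficients mod 2: 1·t ≡ 1 (mod 2).
    So t ≡ 1 (mod 2).
    Then x = 0 + 15·1 = 15, valid modulo lcm(15, 6) = 30: x ≡ 15 (mod 30).
  Combine with x ≡ 7 (mod 14): gcd(30, 14) = 2; 7 - 15 = -8, which IS divisible by 2, so compatible.
    Write x = 15 + 30·t and substitute into x ≡ 7 (mod 14): 30·t ≡ 7 − 15 = -8 (mod 14).
    Divide the congruence (and modulus) by g = 2: 15·t ≡ -4 (mod 7).
    Reduce coefficients mod 7: 1·t ≡ 3 (mod 7).
    So t ≡ 3 (mod 7).
    Then x = 15 + 30·3 = 105, valid modulo lcm(30, 14) = 210: x ≡ 105 (mod 210).
Verify: 105 mod 15 = 0, 105 mod 6 = 3, 105 mod 14 = 7.

x ≡ 105 (mod 210).


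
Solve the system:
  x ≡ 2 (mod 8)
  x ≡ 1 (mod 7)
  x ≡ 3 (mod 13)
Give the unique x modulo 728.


Moduli 8, 7, 13 are pairwise coprime; by CRT there is a unique solution modulo M = 8 · 7 · 13 = 728.
Solve pairwise, accumulating the modulus:
  Start with x ≡ 2 (mod 8).
  Combine with x ≡ 1 (mod 7): since gcd(8, 7) = 1, we get a unique residue mod 56.
    Write x = 2 + 8·t and substitute into x ≡ 1 (mod 7): 8·t ≡ 1 − 2 = -1 (mod 7).
    Reduce coefficients mod 7: 1·t ≡ 6 (mod 7).
    So t ≡ 6 (mod 7).
    Then x = 2 + 8·6 = 50, valid modulo lcm(8, 7) = 56: x ≡ 50 (mod 56).
  Combine with x ≡ 3 (mod 13): since gcd(56, 13) = 1, we get a unique residue mod 728.
    Write x = 50 + 56·t and substitute into x ≡ 3 (mod 13): 56·t ≡ 3 − 50 = -47 (mod 13).
    Reduce coefficients mod 13: 4·t ≡ 5 (mod 13).
    The inverse of 4 mod 13 is 10 (since 4·10 = 40 = 3·13 + 1), so t ≡ 10·5 = 50 ≡ 11 (mod 13).
    Then x = 50 + 56·11 = 666, valid modulo lcm(56, 13) = 728: x ≡ 666 (mod 728).
Verify: 666 mod 8 = 2 ✓, 666 mod 7 = 1 ✓, 666 mod 13 = 3 ✓.

x ≡ 666 (mod 728).


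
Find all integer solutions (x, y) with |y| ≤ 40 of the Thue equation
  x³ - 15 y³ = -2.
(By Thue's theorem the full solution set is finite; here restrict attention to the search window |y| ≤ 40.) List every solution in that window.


The equation is x³ - 15y³ = -2. For fixed y, x³ = 15·y³ − 2, so a solution requires the RHS to be a perfect cube.
Strategy: iterate y from -40 to 40, compute RHS = 15·y³ − 2, and check whether it is a (positive or negative) perfect cube.
Check small values of y:
  y = 0: RHS = -2 is not a perfect cube.
  y = 1: RHS = 13 is not a perfect cube.
  y = -1: RHS = -17 is not a perfect cube.
  y = 2: RHS = 118 is not a perfect cube.
  y = -2: RHS = -122 is not a perfect cube.
  y = 3: RHS = 403 is not a perfect cube.
  y = -3: RHS = -407 is not a perfect cube.
Continuing the search up to |y| = 40 finds no solutions either.
No (x, y) in the scanned range satisfies the equation.

No integer solutions with |y| ≤ 40.


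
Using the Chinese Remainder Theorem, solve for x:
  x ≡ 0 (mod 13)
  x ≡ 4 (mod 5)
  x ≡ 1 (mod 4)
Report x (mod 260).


Moduli 13, 5, 4 are pairwise coprime; by CRT there is a unique solution modulo M = 13 · 5 · 4 = 260.
Solve pairwise, accumulating the modulus:
  Start with x ≡ 0 (mod 13).
  Combine with x ≡ 4 (mod 5): since gcd(13, 5) = 1, we get a unique residue mod 65.
    Write x = 0 + 13·t and substitute into x ≡ 4 (mod 5): 13·t ≡ 4 − 0 = 4 (mod 5).
    Reduce coefficients mod 5: 3·t ≡ 4 (mod 5).
    The inverse of 3 mod 5 is 2 (since 3·2 = 6 = 1·5 + 1), so t ≡ 2·4 = 8 ≡ 3 (mod 5).
    Then x = 0 + 13·3 = 39, valid modulo lcm(13, 5) = 65: x ≡ 39 (mod 65).
  Combine with x ≡ 1 (mod 4): since gcd(65, 4) = 1, we get a unique residue mod 260.
    Write x = 39 + 65·t and substitute into x ≡ 1 (mod 4): 65·t ≡ 1 − 39 = -38 (mod 4).
    Reduce coefficients mod 4: 1·t ≡ 2 (mod 4).
    So t ≡ 2 (mod 4).
    Then x = 39 + 65·2 = 169, valid modulo lcm(65, 4) = 260: x ≡ 169 (mod 260).
Verify: 169 mod 13 = 0 ✓, 169 mod 5 = 4 ✓, 169 mod 4 = 1 ✓.

x ≡ 169 (mod 260).


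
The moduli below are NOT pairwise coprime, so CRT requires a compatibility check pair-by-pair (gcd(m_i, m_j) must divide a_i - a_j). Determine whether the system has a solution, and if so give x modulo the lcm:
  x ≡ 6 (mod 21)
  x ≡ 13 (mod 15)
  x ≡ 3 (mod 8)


Moduli 21, 15, 8 are not pairwise coprime, so CRT works modulo lcm(m_i) when all pairwise compatibility conditions hold.
Pairwise compatibility: gcd(m_i, m_j) must divide a_i - a_j for every pair.
Merge one congruence at a time:
  Start: x ≡ 6 (mod 21).
  Combine with x ≡ 13 (mod 15): gcd(21, 15) = 3, and 13 - 6 = 7 is NOT divisible by 3.
    ⇒ system is inconsistent (no integer solution).

No solution (the system is inconsistent).


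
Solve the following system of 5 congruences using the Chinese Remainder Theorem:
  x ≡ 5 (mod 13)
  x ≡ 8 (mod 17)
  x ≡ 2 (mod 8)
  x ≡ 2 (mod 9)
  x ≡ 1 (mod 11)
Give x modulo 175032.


Product of moduli M = 13 · 17 · 8 · 9 · 11 = 175032.
Merge one congruence at a time:
  Start: x ≡ 5 (mod 13).
  Combine with x ≡ 8 (mod 17); new modulus lcm = 221.
    Write x = 5 + 13·t and substitute into x ≡ 8 (mod 17): 13·t ≡ 8 − 5 = 3 (mod 17).
    The inverse of 13 mod 17 is 4 (since 13·4 = 52 = 3·17 + 1), so t ≡ 4·3 = 12 ≡ 12 (mod 17).
    Then x = 5 + 13·12 = 161, valid modulo lcm(13, 17) = 221: x ≡ 161 (mod 221).
  Combine with x ≡ 2 (mod 8); new modulus lcm = 1768.
    Write x = 161 + 221·t and substitute into x ≡ 2 (mod 8): 221·t ≡ 2 − 161 = -159 (mod 8).
    Reduce coefficients mod 8: 5·t ≡ 1 (mod 8).
    The inverse of 5 mod 8 is 5 (since 5·5 = 25 = 3·8 + 1), so t ≡ 5·1 = 5 ≡ 5 (mod 8).
    Then x = 161 + 221·5 = 1266, valid modulo lcm(221, 8) = 1768: x ≡ 1266 (mod 1768).
  Combine with x ≡ 2 (mod 9); new modulus lcm = 15912.
    Write x = 1266 + 1768·t and substitute into x ≡ 2 (mod 9): 1768·t ≡ 2 − 1266 = -1264 (mod 9).
    Reduce coefficients mod 9: 4·t ≡ 5 (mod 9).
    The inverse of 4 mod 9 is 7 (since 4·7 = 28 = 3·9 + 1), so t ≡ 7·5 = 35 ≡ 8 (mod 9).
    Then x = 1266 + 1768·8 = 15410, valid modulo lcm(1768, 9) = 15912: x ≡ 15410 (mod 15912).
  Combine with x ≡ 1 (mod 11); new modulus lcm = 175032.
    Write x = 15410 + 15912·t and substitute into x ≡ 1 (mod 11): 15912·t ≡ 1 − 15410 = -15409 (mod 11).
    Reduce coefficients mod 11: 6·t ≡ 2 (mod 11).
    The inverse of 6 mod 11 is 2 (since 6·2 = 12 = 1·11 + 1), so t ≡ 2·2 = 4 ≡ 4 (mod 11).
    Then x = 15410 + 15912·4 = 79058, valid modulo lcm(15912, 11) = 175032: x ≡ 79058 (mod 175032).
Verify against each original: 79058 mod 13 = 5, 79058 mod 17 = 8, 79058 mod 8 = 2, 79058 mod 9 = 2, 79058 mod 11 = 1.

x ≡ 79058 (mod 175032).


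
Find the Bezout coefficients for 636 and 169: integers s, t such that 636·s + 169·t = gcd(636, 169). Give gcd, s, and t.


Euclidean algorithm on (636, 169) — divide until remainder is 0:
  636 = 3 · 169 + 129
  169 = 1 · 129 + 40
  129 = 3 · 40 + 9
  40 = 4 · 9 + 4
  9 = 2 · 4 + 1
  4 = 4 · 1 + 0
gcd(636, 169) = 1.
Track Bezout coefficients alongside the remainders: start with r₀ = 636 = a·1 + b·0 (s = 1, t = 0) and r₁ = 169 = a·0 + b·1 (s = 0, t = 1); each new remainder r_{k+1} = r_{k-1} − q_k·r_k inherits s_{k+1} = s_{k-1} − q_k·s_k, t_{k+1} = t_{k-1} − q_k·t_k, so r_k = a·s_k + b·t_k at every step:
  q = 3: r = 129, s = 1 − 3·0 = 1, t = 0 − 3·1 = -3  (check: 636·1 + 169·(-3) = 129)
  q = 1: r = 40, s = 0 − 1·1 = -1, t = 1 − 1·(-3) = 4  (check: 636·(-1) + 169·4 = 40)
  q = 3: r = 9, s = 1 − 3·(-1) = 4, t = -3 − 3·4 = -15  (check: 636·4 + 169·(-15) = 9)
  q = 4: r = 4, s = -1 − 4·4 = -17, t = 4 − 4·(-15) = 64  (check: 636·(-17) + 169·64 = 4)
  q = 2: r = 1, s = 4 − 2·(-17) = 38, t = -15 − 2·64 = -143  (check: 636·38 + 169·(-143) = 1)
The row with r = 1 (the gcd) gives the Bezout coefficients s = 38, t = -143.
Result: 636 · (38) + 169 · (-143) = 1.

gcd(636, 169) = 1; s = 38, t = -143 (check: 636·38 + 169·(-143) = 1).


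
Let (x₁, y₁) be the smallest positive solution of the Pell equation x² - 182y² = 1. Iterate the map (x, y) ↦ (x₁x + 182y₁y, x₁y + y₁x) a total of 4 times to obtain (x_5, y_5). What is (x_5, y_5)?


Step 1: Find the fundamental solution (x₁, y₁) of x² - 182y² = 1.
  Expand √182 as a continued fraction. a₀ = ⌊√182⌋ = 13; iterate m_{k+1} = d_k·a_k − m_k, d_{k+1} = (182 − m_{k+1}²)/d_k, a_{k+1} = ⌊(a₀ + m_{k+1})/d_{k+1}⌋ (starting m₀ = 0, d₀ = 1), with convergents p_k = a_k·p_{k-1} + p_{k-2}, q_k = a_k·q_{k-1} + q_{k-2} (p₋₁ = 1, q₋₁ = 0):
  k = 0: a₀ = 13; p₀/q₀ = 13/1; p₀² − 182·q₀² = 169 − 182 = -13.
  k = 1: m = 13, d = 13, a = ⌊(13 + 13)/13⌋ = 2; p/q = (2·13 + 1)/(2·1 + 0) = 27/2; p² − 182·q² = 729 − 728 = 1.
  The first convergent with p² − 182·q² = 1 gives the fundamental solution (x₁, y₁) = (27, 2).
Step 2: Apply the recurrence (x_{n+1}, y_{n+1}) = (x₁x_n + 182y₁y_n, x₁y_n + y₁x_n) repeatedly.
  From (x_1, y_1) = (27, 2): x_2 = 27·27 + 182·2·2 = 1457; y_2 = 27·2 + 2·27 = 108.
  From (x_2, y_2) = (1457, 108): x_3 = 27·1457 + 182·2·108 = 78651; y_3 = 27·108 + 2·1457 = 5830.
  From (x_3, y_3) = (78651, 5830): x_4 = 27·78651 + 182·2·5830 = 4245697; y_4 = 27·5830 + 2·78651 = 314712.
  From (x_4, y_4) = (4245697, 314712): x_5 = 27·4245697 + 182·2·314712 = 229188987; y_5 = 27·314712 + 2·4245697 = 16988618.
Step 3: Verify x_5² - 182·y_5² = 52527591762086169 - 52527591762086168 = 1 (should be 1). ✓

(x_1, y_1) = (27, 2); (x_5, y_5) = (229188987, 16988618).


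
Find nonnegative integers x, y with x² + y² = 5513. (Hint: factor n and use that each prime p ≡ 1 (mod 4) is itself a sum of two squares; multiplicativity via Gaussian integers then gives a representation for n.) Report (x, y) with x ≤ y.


Step 1: Factor n = 5513 = 37 · 149.
Step 2: Check the mod-4 condition on each prime factor: 37 ≡ 1 (mod 4), exponent 1; 149 ≡ 1 (mod 4), exponent 1.
All primes ≡ 3 (mod 4) appear to even exponent (or don't appear), so by the two-squares theorem n IS expressible as a sum of two squares.
Step 3: Build a representation. Here n = 37 · 149 is a product of primes ≡ 1 (mod 4). Each prime p ≡ 1 (mod 4) is itself a sum of two squares; find a² by testing p − a² for a perfect square:
  37: 37 − 1² = 36 = 6² ⇒ 37 = 1² + 6².
  149: 149 − 1² = 148, 149 − 2² = 145, 149 − 3² = 140, 149 − 4² = 133, 149 − 5² = 124, 149 − 6² = 113, 149 − 7² = 100 = 10² ⇒ 149 = 7² + 10².
  Combine using the Brahmagupta–Fibonacci identity (a² + b²)(c² + d²) = (ac − bd)² + (ad + bc)² = (ac + bd)² + (ad − bc)²:
  37 · 149 = 5513: from (1² + 6²)(7² + 10²), take (1·7 − 6·10, 1·10 + 6·7) = (7 − 60, 10 + 42) = (-53, 52); dropping signs (only squares matter) gives (53, 52); check 53² + 52² = 2809 + 2704 = 5513 ✓.
Step 4: Order so x ≤ y and verify: 52² + 53² = 2704 + 2809 = 5513 = n. ✓

n = 5513 = 52² + 53² (one valid representation with x ≤ y).


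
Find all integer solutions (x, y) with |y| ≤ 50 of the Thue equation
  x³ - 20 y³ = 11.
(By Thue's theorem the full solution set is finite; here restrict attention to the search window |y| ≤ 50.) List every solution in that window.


The equation is x³ - 20y³ = 11. For fixed y, x³ = 20·y³ + 11, so a solution requires the RHS to be a perfect cube.
Strategy: iterate y from -50 to 50, compute RHS = 20·y³ + 11, and check whether it is a (positive or negative) perfect cube.
Check small values of y:
  y = 0: RHS = 11 is not a perfect cube.
  y = 1: RHS = 31 is not a perfect cube.
  y = -1: RHS = -9 is not a perfect cube.
  y = 2: RHS = 171 is not a perfect cube.
  y = -2: RHS = -149 is not a perfect cube.
  y = 3: RHS = 551 is not a perfect cube.
  y = -3: RHS = -529 is not a perfect cube.
Continuing the search up to |y| = 50 finds no solutions either.
No (x, y) in the scanned range satisfies the equation.

No integer solutions with |y| ≤ 50.


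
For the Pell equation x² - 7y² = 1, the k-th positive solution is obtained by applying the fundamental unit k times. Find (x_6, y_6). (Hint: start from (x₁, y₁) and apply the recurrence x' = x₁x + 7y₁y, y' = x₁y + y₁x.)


Step 1: Find the fundamental solution (x₁, y₁) of x² - 7y² = 1.
  Expand √7 as a continued fraction. a₀ = ⌊√7⌋ = 2; iterate m_{k+1} = d_k·a_k − m_k, d_{k+1} = (7 − m_{k+1}²)/d_k, a_{k+1} = ⌊(a₀ + m_{k+1})/d_{k+1}⌋ (starting m₀ = 0, d₀ = 1), with convergents p_k = a_k·p_{k-1} + p_{k-2}, q_k = a_k·q_{k-1} + q_{k-2} (p₋₁ = 1, q₋₁ = 0):
  k = 0: a₀ = 2; p₀/q₀ = 2/1; p₀² − 7·q₀² = 4 − 7 = -3.
  k = 1: m = 2, d = 3, a = ⌊(2 + 2)/3⌋ = 1; p/q = (1·2 + 1)/(1·1 + 0) = 3/1; p² − 7·q² = 9 − 7 = 2.
  k = 2: m = 1, d = 2, a = ⌊(2 + 1)/2⌋ = 1; p/q = (1·3 + 2)/(1·1 + 1) = 5/2; p² − 7·q² = 25 − 28 = -3.
  k = 3: m = 1, d = 3, a = ⌊(2 + 1)/3⌋ = 1; p/q = (1·5 + 3)/(1·2 + 1) = 8/3; p² − 7·q² = 64 − 63 = 1.
  The first convergent with p² − 7·q² = 1 gives the fundamental solution (x₁, y₁) = (8, 3).
Step 2: Apply the recurrence (x_{n+1}, y_{n+1}) = (x₁x_n + 7y₁y_n, x₁y_n + y₁x_n) repeatedly.
  From (x_1, y_1) = (8, 3): x_2 = 8·8 + 7·3·3 = 127; y_2 = 8·3 + 3·8 = 48.
  From (x_2, y_2) = (127, 48): x_3 = 8·127 + 7·3·48 = 2024; y_3 = 8·48 + 3·127 = 765.
  From (x_3, y_3) = (2024, 765): x_4 = 8·2024 + 7·3·765 = 32257; y_4 = 8·765 + 3·2024 = 12192.
  From (x_4, y_4) = (32257, 12192): x_5 = 8·32257 + 7·3·12192 = 514088; y_5 = 8·12192 + 3·32257 = 194307.
  From (x_5, y_5) = (514088, 194307): x_6 = 8·514088 + 7·3·194307 = 8193151; y_6 = 8·194307 + 3·514088 = 3096720.
Step 3: Verify x_6² - 7·y_6² = 67127723308801 - 67127723308800 = 1 (should be 1). ✓

(x_1, y_1) = (8, 3); (x_6, y_6) = (8193151, 3096720).


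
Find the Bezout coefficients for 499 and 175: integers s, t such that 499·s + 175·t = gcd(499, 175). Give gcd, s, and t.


Euclidean algorithm on (499, 175) — divide until remainder is 0:
  499 = 2 · 175 + 149
  175 = 1 · 149 + 26
  149 = 5 · 26 + 19
  26 = 1 · 19 + 7
  19 = 2 · 7 + 5
  7 = 1 · 5 + 2
  5 = 2 · 2 + 1
  2 = 2 · 1 + 0
gcd(499, 175) = 1.
Track Bezout coefficients alongside the remainders: start with r₀ = 499 = a·1 + b·0 (s = 1, t = 0) and r₁ = 175 = a·0 + b·1 (s = 0, t = 1); each new remainder r_{k+1} = r_{k-1} − q_k·r_k inherits s_{k+1} = s_{k-1} − q_k·s_k, t_{k+1} = t_{k-1} − q_k·t_k, so r_k = a·s_k + b·t_k at every step:
  q = 2: r = 149, s = 1 − 2·0 = 1, t = 0 − 2·1 = -2  (check: 499·1 + 175·(-2) = 149)
  q = 1: r = 26, s = 0 − 1·1 = -1, t = 1 − 1·(-2) = 3  (check: 499·(-1) + 175·3 = 26)
  q = 5: r = 19, s = 1 − 5·(-1) = 6, t = -2 − 5·3 = -17  (check: 499·6 + 175·(-17) = 19)
  q = 1: r = 7, s = -1 − 1·6 = -7, t = 3 − 1·(-17) = 20  (check: 499·(-7) + 175·20 = 7)
  q = 2: r = 5, s = 6 − 2·(-7) = 20, t = -17 − 2·20 = -57  (check: 499·20 + 175·(-57) = 5)
  q = 1: r = 2, s = -7 − 1·20 = -27, t = 20 − 1·(-57) = 77  (check: 499·(-27) + 175·77 = 2)
  q = 2: r = 1, s = 20 − 2·(-27) = 74, t = -57 − 2·77 = -211  (check: 499·74 + 175·(-211) = 1)
The row with r = 1 (the gcd) gives the Bezout coefficients s = 74, t = -211.
Result: 499 · (74) + 175 · (-211) = 1.

gcd(499, 175) = 1; s = 74, t = -211 (check: 499·74 + 175·(-211) = 1).


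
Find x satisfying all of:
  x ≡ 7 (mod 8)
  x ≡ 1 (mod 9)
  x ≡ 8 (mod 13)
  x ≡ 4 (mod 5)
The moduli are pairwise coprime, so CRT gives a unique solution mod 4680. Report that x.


Product of moduli M = 8 · 9 · 13 · 5 = 4680.
Merge one congruence at a time:
  Start: x ≡ 7 (mod 8).
  Combine with x ≡ 1 (mod 9); new modulus lcm = 72.
    Write x = 7 + 8·t and substitute into x ≡ 1 (mod 9): 8·t ≡ 1 − 7 = -6 (mod 9).
    Reduce coefficients mod 9: 8·t ≡ 3 (mod 9).
    The inverse of 8 mod 9 is 8 (since 8·8 = 64 = 7·9 + 1), so t ≡ 8·3 = 24 ≡ 6 (mod 9).
    Then x = 7 + 8·6 = 55, valid modulo lcm(8, 9) = 72: x ≡ 55 (mod 72).
  Combine with x ≡ 8 (mod 13); new modulus lcm = 936.
    Write x = 55 + 72·t and substitute into x ≡ 8 (mod 13): 72·t ≡ 8 − 55 = -47 (mod 13).
    Reduce coefficients mod 13: 7·t ≡ 5 (mod 13).
    The inverse of 7 mod 13 is 2 (since 7·2 = 14 = 1·13 + 1), so t ≡ 2·5 = 10 ≡ 10 (mod 13).
    Then x = 55 + 72·10 = 775, valid modulo lcm(72, 13) = 936: x ≡ 775 (mod 936).
  Combine with x ≡ 4 (mod 5); new modulus lcm = 4680.
    Write x = 775 + 936·t and substitute into x ≡ 4 (mod 5): 936·t ≡ 4 − 775 = -771 (mod 5).
    Reduce coefficients mod 5: 1·t ≡ 4 (mod 5).
    So t ≡ 4 (mod 5).
    Then x = 775 + 936·4 = 4519, valid modulo lcm(936, 5) = 4680: x ≡ 4519 (mod 4680).
Verify against each original: 4519 mod 8 = 7, 4519 mod 9 = 1, 4519 mod 13 = 8, 4519 mod 5 = 4.

x ≡ 4519 (mod 4680).
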